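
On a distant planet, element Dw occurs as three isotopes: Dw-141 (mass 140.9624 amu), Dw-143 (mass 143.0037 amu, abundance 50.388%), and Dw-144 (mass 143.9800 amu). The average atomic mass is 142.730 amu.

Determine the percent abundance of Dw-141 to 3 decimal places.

Let x and y be the fractions of Dw-141 and Dw-144. Then x + y = 1 − 0.50388 = 0.49612 and 140.9624x + 143.9800y = 142.730 − 0.50388×143.0037 = 70.673295644.
Substituting: 140.9624x + 143.9800(0.49612 − x) = 70.673295644
(140.9624 − 143.9800)x = -0.758061956  ⇒  x = 0.25121, y = 0.24491
Dw-141: 25.121%, Dw-144: 24.491%.

25.121%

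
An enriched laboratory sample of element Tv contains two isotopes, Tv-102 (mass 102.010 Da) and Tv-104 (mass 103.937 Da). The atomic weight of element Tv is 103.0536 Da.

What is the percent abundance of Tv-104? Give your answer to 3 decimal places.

Let x be the fractional abundance of Tv-102; then Tv-104 has abundance 1 − x.
102.010·x + 103.937·(1 − x) = 103.0536
(102.010 − 103.937)·x = 103.0536 − 103.937
x = -0.8834 / -1.927 = 0.45843 → 45.843% Tv-102, 54.157% Tv-104.

54.157%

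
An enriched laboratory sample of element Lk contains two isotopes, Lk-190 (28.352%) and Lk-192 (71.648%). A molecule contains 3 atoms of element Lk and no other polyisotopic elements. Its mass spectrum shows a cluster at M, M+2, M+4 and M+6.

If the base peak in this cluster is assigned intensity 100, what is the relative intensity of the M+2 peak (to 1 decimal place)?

(0.28352 + 0.71648)^3 gives M 0.0228, M+2 0.1728, M+4 0.4366, M+6 0.3678; the largest is M+4.
P(M+4) = C(3,2) × 0.28352^1 × 0.71648^2 = 3 × 0.28352 × 0.51334359 = 0.436630 (base)
P(M+2) = C(3,1) × 0.28352^2 × 0.71648^1 = 3 × 0.08038359 × 0.71648 = 0.172780
Relative intensity = 0.172780 / 0.436630 × 100 = 39.6

39.6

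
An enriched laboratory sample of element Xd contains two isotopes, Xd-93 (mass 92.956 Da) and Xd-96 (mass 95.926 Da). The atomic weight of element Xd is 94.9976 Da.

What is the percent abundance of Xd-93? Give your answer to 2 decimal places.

Writing the weighted mean with unknown fraction x of Xd-93:
92.956·x + 95.926·(1 − x) = 94.9976
(92.956 − 95.926)·x = 94.9976 − 95.926
x = -0.9284 / -2.970 = 0.31259 → 31.26% Xd-93, 68.74% Xd-96.

31.26%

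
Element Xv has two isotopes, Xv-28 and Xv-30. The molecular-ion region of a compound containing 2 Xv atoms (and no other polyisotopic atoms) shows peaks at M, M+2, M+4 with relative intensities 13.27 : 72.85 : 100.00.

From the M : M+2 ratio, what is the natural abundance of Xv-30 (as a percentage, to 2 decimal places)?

If p is the fraction of Xv that is Xv-28, then I(M+2)/I(M) = [C(2,1)·p^1·(1−p)] / p^2 = 2·(1−p)/p = 72.85/13.27 = 5.4898
(1−p)/p = 5.4898/2 = 2.7449  ⇒  p = 1/(1 + 2.7449) = 0.2670
Xv-28: 26.70%, Xv-30: 73.30%.

73.30%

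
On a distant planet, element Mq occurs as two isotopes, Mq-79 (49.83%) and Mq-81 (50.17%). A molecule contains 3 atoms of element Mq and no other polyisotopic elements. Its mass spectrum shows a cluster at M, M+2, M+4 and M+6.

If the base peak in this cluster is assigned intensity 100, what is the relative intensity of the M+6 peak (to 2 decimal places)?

33.56

Binomial terms of (0.4983 + 0.5017)^3: M 0.1237, M+2 0.3737, M+4 0.3763, M+6 0.1263 → M+4 is the base peak.
P(M+4) = C(3,2) × 0.4983^1 × 0.5017^2 = 3 × 0.4983 × 0.25170289 = 0.376271 (base)
P(M+6) = C(3,3) × 0.4983^0 × 0.5017^3 = 1 × 1.0000 × 0.12627934 = 0.126279
Relative intensity = 0.126279 / 0.376271 × 100 = 33.56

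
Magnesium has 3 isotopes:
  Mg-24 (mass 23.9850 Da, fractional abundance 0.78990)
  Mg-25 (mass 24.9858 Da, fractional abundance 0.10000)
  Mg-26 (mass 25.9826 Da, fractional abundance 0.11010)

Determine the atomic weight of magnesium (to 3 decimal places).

24.305 Da

The abundance-weighted mean is 0.78990 × 23.9850 + 0.10000 × 24.9858 + 0.11010 × 25.9826
= 18.94575 + 2.49858 + 2.86068 = 24.30501 Da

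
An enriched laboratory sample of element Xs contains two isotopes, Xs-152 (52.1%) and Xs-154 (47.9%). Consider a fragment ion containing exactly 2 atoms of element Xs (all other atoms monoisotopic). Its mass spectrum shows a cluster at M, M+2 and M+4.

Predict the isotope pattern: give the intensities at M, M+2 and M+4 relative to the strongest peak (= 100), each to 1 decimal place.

54.4 : 100.0 : 46.0

Each Xs atom is independently Xs-152 (p = 0.521) or Xs-154 (q = 0.479); the cluster is the binomial expansion (p + q)^2.
P(M) = 0.521^2 = 0.271441
P(M+2) = 2 × 0.521^1 × 0.479^1 = 0.499118
P(M+4) = 0.479^2 = 0.229441
The M+2 peak is largest (0.499118); scaling to 100 gives 54.4 : 100.0 : 46.0.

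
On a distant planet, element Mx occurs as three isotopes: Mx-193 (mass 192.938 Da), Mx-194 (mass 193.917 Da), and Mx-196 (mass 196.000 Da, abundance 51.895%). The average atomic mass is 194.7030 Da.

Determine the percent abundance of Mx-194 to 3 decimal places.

17.975%

The remaining 48.105% is split between Mx-193 (fraction x) and Mx-194 (fraction 0.48105 − x).
Substituting: 192.938x + 193.917(0.48105 − x) = 92.9888
(192.938 − 193.917)x = -0.29497285  ⇒  x = 0.30130, y = 0.17975
Mx-193: 30.130%, Mx-194: 17.975%.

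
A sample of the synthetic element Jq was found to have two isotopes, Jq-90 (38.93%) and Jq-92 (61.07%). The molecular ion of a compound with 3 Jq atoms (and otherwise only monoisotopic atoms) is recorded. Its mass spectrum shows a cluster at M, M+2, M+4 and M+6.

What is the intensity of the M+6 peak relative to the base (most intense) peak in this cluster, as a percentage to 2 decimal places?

52.29%

Term probabilities: M 0.0590, M+2 0.2777, M+4 0.4356, M+6 0.2278. Base peak = M+4.
P(M+4) = C(3,2) × 0.3893^1 × 0.6107^2 = 3 × 0.3893 × 0.37295449 = 0.435574 (base)
P(M+6) = C(3,3) × 0.3893^0 × 0.6107^3 = 1 × 1.0000 × 0.22776331 = 0.227763
Relative intensity = 0.227763 / 0.435574 × 100 = 52.29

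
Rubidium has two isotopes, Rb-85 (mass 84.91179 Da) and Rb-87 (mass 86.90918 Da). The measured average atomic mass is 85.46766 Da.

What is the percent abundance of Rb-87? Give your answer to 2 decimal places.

27.83%

Writing the weighted mean with unknown fraction x of Rb-85:
84.91179·x + 86.90918·(1 − x) = 85.46766
(84.91179 − 86.90918)·x = 85.46766 − 86.90918
x = -1.44152 / -1.99739 = 0.72170 → 72.17% Rb-85, 27.83% Rb-87.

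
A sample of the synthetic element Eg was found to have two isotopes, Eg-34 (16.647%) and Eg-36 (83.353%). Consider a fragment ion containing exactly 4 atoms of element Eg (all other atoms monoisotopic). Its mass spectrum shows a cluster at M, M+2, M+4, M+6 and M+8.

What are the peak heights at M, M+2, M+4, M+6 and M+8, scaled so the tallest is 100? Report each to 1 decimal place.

0.2 : 3.2 : 23.9 : 79.9 : 100.0

Each Eg atom is independently Eg-34 (p = 0.16647) or Eg-36 (q = 0.83353); the cluster is the binomial expansion (p + q)^4.
P(M) = 0.16647^4 = 0.000768
P(M+2) = 4 × 0.16647^3 × 0.83353^1 = 0.015381
P(M+4) = 6 × 0.16647^2 × 0.83353^2 = 0.115522
P(M+6) = 4 × 0.16647^1 × 0.83353^3 = 0.385620
P(M+8) = 0.83353^4 = 0.482708
The M+8 peak is largest (0.482708); scaling to 100 gives 0.2 : 3.2 : 23.9 : 79.9 : 100.0.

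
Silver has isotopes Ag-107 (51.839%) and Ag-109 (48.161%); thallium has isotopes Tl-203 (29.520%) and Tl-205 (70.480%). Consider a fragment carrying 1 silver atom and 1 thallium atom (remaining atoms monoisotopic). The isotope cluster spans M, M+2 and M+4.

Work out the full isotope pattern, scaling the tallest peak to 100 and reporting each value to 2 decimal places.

30.15 : 100.00 : 66.88

Silver pattern (n=1): 0.51839 : 0.48161
Thallium pattern (n=1): 0.2952 : 0.7048
Convolve the two distributions (both contribute in 2-u steps):
  M: 0.51839×0.2952 = 0.153029
  M+2: 0.51839×0.7048 + 0.48161×0.2952 = 0.507533
  M+4: 0.48161×0.7048 = 0.339439
Scale to base peak (0.507533) = 100: 30.15 : 100.00 : 66.88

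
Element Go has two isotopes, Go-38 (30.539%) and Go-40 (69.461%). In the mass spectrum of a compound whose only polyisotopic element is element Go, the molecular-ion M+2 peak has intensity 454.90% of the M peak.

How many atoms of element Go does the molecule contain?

2

For n independent Go atoms, I(M+2)/I(M) = n · (abundance Go-40) / (abundance Go-38) = n · 0.69461/0.30539.
n = 4.5490 × 0.30539/0.69461 = 2.00 ≈ 2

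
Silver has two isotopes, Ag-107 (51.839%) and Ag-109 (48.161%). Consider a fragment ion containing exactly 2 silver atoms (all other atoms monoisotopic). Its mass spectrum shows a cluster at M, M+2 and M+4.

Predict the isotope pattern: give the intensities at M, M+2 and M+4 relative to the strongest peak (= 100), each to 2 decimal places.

Each Ag atom is independently Ag-107 (p = 0.51839) or Ag-109 (q = 0.48161); the cluster is the binomial expansion (p + q)^2.
P(M) = 0.51839^2 = 0.268728
P(M+2) = 2 × 0.51839^1 × 0.48161^1 = 0.499324
P(M+4) = 0.48161^2 = 0.231948
The M+2 peak is largest (0.499324); scaling to 100 gives 53.82 : 100.00 : 46.45.

53.82 : 100.00 : 46.45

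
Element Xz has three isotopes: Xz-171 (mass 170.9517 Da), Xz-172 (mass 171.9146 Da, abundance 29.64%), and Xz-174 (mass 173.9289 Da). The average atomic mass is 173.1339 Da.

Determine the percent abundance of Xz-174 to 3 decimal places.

63.711%

The remaining 70.36% is split between Xz-171 (fraction x) and Xz-174 (fraction 0.7036 − x).
Substituting: 170.9517x + 173.9289(0.7036 − x) = 122.17841256
(170.9517 − 173.9289)x = -0.19796148  ⇒  x = 0.06649, y = 0.63711
Xz-171: 6.649%, Xz-174: 63.711%.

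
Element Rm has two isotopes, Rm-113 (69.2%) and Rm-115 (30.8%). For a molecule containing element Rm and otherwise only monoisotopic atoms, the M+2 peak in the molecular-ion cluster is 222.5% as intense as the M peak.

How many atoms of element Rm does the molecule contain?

5

With n Rm atoms, P(M+2)/P(M) = C(n,1)·p^(n−1)q / p^n = n·q/p = n · 0.308/0.692.
n = 2.225 × 0.692/0.308 = 5.00 ≈ 5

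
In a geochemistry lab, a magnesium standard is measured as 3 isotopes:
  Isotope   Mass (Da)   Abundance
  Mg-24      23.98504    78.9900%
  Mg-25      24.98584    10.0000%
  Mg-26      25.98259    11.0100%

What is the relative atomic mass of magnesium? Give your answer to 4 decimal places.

24.3051 Da

Ar = Σ fᵢ·mᵢ = 0.789900 × 23.98504 + 0.100000 × 24.98584 + 0.110100 × 25.98259
= 18.945783 + 2.498584 + 2.860683 = 24.305050 Da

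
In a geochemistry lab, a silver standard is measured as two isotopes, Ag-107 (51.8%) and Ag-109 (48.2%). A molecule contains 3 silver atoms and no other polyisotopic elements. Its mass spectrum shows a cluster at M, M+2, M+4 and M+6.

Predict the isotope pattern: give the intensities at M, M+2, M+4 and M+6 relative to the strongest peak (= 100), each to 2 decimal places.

The 3 Ag atoms are independent, so intensities follow the terms of (0.518 + 0.482)^3.
P(M) = 0.518^3 = 0.138992
P(M+2) = 3 × 0.518^2 × 0.482^1 = 0.387997
P(M+4) = 3 × 0.518^1 × 0.482^2 = 0.361031
P(M+6) = 0.482^3 = 0.111980
The M+2 peak is largest (0.387997); scaling to 100 gives 35.82 : 100.00 : 93.05 : 28.86.

35.82 : 100.00 : 93.05 : 28.86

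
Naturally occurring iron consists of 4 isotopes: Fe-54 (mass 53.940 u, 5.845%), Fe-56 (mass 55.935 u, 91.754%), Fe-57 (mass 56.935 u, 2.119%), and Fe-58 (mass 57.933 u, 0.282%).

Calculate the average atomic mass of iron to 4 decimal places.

Weight each isotope mass by its fractional abundance: 0.05845 × 53.940 + 0.91754 × 55.935 + 0.02119 × 56.935 + 0.00282 × 57.933
= 3.15279 + 51.32260 + 1.20645 + 0.16337 = 55.84521 u

55.8452 u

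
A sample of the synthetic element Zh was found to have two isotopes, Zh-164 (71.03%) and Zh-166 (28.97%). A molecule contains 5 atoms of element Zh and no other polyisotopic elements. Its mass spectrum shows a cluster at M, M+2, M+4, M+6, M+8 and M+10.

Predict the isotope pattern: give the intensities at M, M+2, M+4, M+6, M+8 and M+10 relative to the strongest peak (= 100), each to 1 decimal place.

49.0 : 100.0 : 81.6 : 33.3 : 6.8 : 0.6

Expanding (0.7103 + 0.2897)^5:
P(M) = 0.7103^5 = 0.180804
P(M+2) = 5 × 0.7103^4 × 0.2897^1 = 0.368711
P(M+4) = 10 × 0.7103^3 × 0.2897^2 = 0.300762
P(M+6) = 10 × 0.7103^2 × 0.2897^3 = 0.122667
P(M+8) = 5 × 0.7103^1 × 0.2897^4 = 0.025015
P(M+10) = 0.2897^5 = 0.002041
The M+2 peak is largest (0.368711); scaling to 100 gives 49.0 : 100.0 : 81.6 : 33.3 : 6.8 : 0.6.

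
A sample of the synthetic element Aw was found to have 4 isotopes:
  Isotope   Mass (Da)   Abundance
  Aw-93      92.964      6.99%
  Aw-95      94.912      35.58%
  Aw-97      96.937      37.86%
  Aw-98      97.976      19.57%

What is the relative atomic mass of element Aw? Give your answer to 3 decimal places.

96.142 Da

The abundance-weighted mean is 0.0699 × 92.964 + 0.3558 × 94.912 + 0.3786 × 96.937 + 0.1957 × 97.976
= 6.4982 + 33.7697 + 36.7003 + 19.1739 = 96.1421 Da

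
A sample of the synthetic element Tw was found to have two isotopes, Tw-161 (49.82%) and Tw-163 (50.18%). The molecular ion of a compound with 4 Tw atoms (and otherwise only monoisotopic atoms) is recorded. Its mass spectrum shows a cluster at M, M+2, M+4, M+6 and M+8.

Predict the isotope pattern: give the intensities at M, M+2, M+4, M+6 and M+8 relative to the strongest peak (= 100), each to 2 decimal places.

Each Tw atom is independently Tw-161 (p = 0.4982) or Tw-163 (q = 0.5018); the cluster is the binomial expansion (p + q)^4.
P(M) = 0.4982^4 = 0.061605
P(M+2) = 4 × 0.4982^3 × 0.5018^1 = 0.248200
P(M+4) = 6 × 0.4982^2 × 0.5018^2 = 0.374990
P(M+6) = 4 × 0.4982^1 × 0.5018^3 = 0.251800
P(M+8) = 0.5018^4 = 0.063405
The M+4 peak is largest (0.374990); scaling to 100 gives 16.43 : 66.19 : 100.00 : 67.15 : 16.91.

16.43 : 66.19 : 100.00 : 67.15 : 16.91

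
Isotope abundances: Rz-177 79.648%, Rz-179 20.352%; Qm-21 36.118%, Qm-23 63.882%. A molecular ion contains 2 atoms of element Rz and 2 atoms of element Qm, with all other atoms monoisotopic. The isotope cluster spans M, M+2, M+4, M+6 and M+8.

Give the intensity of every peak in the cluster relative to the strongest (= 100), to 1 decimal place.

Element Rz pattern (n=2): 0.63438039 : 0.32419922 : 0.04142039
Element Qm pattern (n=2): 0.13045099 : 0.46145802 : 0.40809099
Convolve the two distributions (both contribute in 2-u steps):
  M: 0.63438039×0.13045099 = 0.082756
  M+2: 0.63438039×0.46145802 + 0.32419922×0.13045099 = 0.335032
  M+4: 0.63438039×0.40809099 + 0.32419922×0.46145802 + 0.04142039×0.13045099 = 0.413893
  M+6: 0.32419922×0.40809099 + 0.04142039×0.46145802 = 0.151417
  M+8: 0.04142039×0.40809099 = 0.016903
Scale to base peak (0.413893) = 100: 20.0 : 80.9 : 100.0 : 36.6 : 4.1

20.0 : 80.9 : 100.0 : 36.6 : 4.1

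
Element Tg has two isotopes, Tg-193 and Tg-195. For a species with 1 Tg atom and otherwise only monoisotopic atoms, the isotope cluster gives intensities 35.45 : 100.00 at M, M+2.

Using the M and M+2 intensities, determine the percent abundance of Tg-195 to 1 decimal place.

If p is the fraction of Tg that is Tg-193, then I(M+2)/I(M) = [C(1,1)·p^0·(1−p)] / p^1 = 1·(1−p)/p = 100.00/35.45 = 2.8209
(1−p)/p = 2.8209/1 = 2.8209  ⇒  p = 1/(1 + 2.8209) = 0.2617
Tg-193: 26.2%, Tg-195: 73.8%.

73.8%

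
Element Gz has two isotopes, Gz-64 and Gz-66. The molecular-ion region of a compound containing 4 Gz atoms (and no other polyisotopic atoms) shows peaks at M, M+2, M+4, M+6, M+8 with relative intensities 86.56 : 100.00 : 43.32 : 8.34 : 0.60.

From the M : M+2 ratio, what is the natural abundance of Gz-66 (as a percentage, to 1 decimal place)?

Let p = fractional abundance of Gz-64. I(M+2)/I(M) = [C(4,1)·p^3·(1−p)] / p^4 = 4·(1−p)/p = 100.00/86.56 = 1.1553
(1−p)/p = 1.1553/4 = 0.2888  ⇒  p = 1/(1 + 0.2888) = 0.7759
Gz-64: 77.6%, Gz-66: 22.4%.

22.4%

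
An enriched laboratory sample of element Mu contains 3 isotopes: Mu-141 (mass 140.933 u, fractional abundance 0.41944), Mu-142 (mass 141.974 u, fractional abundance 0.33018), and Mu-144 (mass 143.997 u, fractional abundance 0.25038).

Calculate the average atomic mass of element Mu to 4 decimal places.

142.0439 u

The abundance-weighted mean is 0.41944 × 140.933 + 0.33018 × 141.974 + 0.25038 × 143.997
= 59.11294 + 46.87698 + 36.05397 = 142.04389 u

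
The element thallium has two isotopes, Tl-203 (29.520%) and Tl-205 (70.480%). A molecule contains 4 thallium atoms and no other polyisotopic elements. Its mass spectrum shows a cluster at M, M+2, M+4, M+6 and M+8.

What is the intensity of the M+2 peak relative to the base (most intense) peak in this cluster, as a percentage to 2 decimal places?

17.54%

Term probabilities: M 0.0076, M+2 0.0725, M+4 0.2597, M+6 0.4134, M+8 0.2468. Base peak = M+6.
P(M+6) = C(4,3) × 0.29520^1 × 0.70480^3 = 4 × 0.2952 × 0.35010449 = 0.413403 (base)
P(M+2) = C(4,1) × 0.29520^3 × 0.70480^1 = 4 × 0.02572463 × 0.7048 = 0.072523
Relative intensity = 0.072523 / 0.413403 × 100 = 17.54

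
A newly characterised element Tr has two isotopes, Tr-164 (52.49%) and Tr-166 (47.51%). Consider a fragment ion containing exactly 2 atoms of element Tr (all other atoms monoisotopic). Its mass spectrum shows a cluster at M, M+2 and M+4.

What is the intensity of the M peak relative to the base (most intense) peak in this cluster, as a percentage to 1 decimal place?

Binomial terms of (0.5249 + 0.4751)^2: M 0.2755, M+2 0.4988, M+4 0.2257 → M+2 is the base peak.
P(M+2) = C(2,1) × 0.5249^1 × 0.4751^1 = 2 × 0.5249 × 0.4751 = 0.498760 (base)
P(M) = C(2,0) × 0.5249^2 × 0.4751^0 = 1 × 0.27552001 × 1.0000 = 0.275520
Relative intensity = 0.275520 / 0.498760 × 100 = 55.2

55.2%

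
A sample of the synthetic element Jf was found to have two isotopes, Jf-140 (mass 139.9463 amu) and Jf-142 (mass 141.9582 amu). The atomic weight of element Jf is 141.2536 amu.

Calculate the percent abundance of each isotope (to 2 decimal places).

Writing the weighted mean with unknown fraction x of Jf-140:
139.9463·x + 141.9582·(1 − x) = 141.2536
(139.9463 − 141.9582)·x = 141.2536 − 141.9582
x = -0.7046 / -2.0119 = 0.35022 → 35.02% Jf-140, 64.98% Jf-142.

Jf-140: 35.02%, Jf-142: 64.98%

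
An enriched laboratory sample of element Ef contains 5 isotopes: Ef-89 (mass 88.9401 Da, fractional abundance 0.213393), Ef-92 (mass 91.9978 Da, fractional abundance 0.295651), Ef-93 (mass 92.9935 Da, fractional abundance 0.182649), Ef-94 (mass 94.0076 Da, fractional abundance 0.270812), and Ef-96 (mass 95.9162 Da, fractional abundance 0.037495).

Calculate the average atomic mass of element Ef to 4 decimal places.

92.2184 Da

The abundance-weighted mean is 0.213393 × 88.9401 + 0.295651 × 91.9978 + 0.182649 × 92.9935 + 0.270812 × 94.0076 + 0.037495 × 95.9162
= 18.97919 + 27.19924 + 16.98517 + 25.45839 + 3.59638 = 92.21837 Da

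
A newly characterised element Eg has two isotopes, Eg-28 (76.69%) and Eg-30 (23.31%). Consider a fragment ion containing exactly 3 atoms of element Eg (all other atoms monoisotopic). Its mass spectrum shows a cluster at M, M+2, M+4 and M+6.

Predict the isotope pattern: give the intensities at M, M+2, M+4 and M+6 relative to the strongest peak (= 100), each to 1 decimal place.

The 3 Eg atoms are independent, so intensities follow the terms of (0.7669 + 0.2331)^3.
P(M) = 0.7669^3 = 0.451041
P(M+2) = 3 × 0.7669^2 × 0.2331^1 = 0.411283
P(M+4) = 3 × 0.7669^1 × 0.2331^2 = 0.125010
P(M+6) = 0.2331^3 = 0.012666
The M peak is largest (0.451041); scaling to 100 gives 100.0 : 91.2 : 27.7 : 2.8.

100.0 : 91.2 : 27.7 : 2.8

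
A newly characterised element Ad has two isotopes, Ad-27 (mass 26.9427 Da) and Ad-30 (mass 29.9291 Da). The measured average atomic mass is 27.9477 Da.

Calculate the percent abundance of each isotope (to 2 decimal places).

Ad-27: 66.35%, Ad-30: 33.65%

With x = fraction of Ad-27 (so Ad-30 is 1 − x):
26.9427·x + 29.9291·(1 − x) = 27.9477
(26.9427 − 29.9291)·x = 27.9477 − 29.9291
x = -1.9814 / -2.9864 = 0.66347 → 66.35% Ad-27, 33.65% Ad-30.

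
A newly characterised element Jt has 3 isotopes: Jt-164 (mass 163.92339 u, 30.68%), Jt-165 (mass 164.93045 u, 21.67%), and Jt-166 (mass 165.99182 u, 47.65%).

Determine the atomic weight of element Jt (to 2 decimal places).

The abundance-weighted mean is 0.3068 × 163.92339 + 0.2167 × 164.93045 + 0.4765 × 165.99182
= 50.291696 + 35.740429 + 79.095102 = 165.127227 u

165.13 u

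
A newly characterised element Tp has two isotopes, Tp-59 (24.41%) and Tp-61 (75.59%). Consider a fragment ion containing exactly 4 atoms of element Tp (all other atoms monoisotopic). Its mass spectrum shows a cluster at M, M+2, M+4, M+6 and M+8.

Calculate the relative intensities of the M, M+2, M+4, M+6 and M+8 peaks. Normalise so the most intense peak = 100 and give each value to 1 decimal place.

The 4 Tp atoms are independent, so intensities follow the terms of (0.2441 + 0.7559)^4.
P(M) = 0.2441^4 = 0.003550
P(M+2) = 4 × 0.2441^3 × 0.7559^1 = 0.043977
P(M+4) = 6 × 0.2441^2 × 0.7559^2 = 0.204275
P(M+6) = 4 × 0.2441^1 × 0.7559^3 = 0.421717
P(M+8) = 0.7559^4 = 0.326481
The M+6 peak is largest (0.421717); scaling to 100 gives 0.8 : 10.4 : 48.4 : 100.0 : 77.4.

0.8 : 10.4 : 48.4 : 100.0 : 77.4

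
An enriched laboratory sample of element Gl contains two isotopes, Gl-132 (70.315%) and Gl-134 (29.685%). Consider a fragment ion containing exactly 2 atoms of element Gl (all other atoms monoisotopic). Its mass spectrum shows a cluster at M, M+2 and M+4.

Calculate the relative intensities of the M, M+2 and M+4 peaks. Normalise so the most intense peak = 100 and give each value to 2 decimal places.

100.00 : 84.43 : 17.82

The 2 Gl atoms are independent, so intensities follow the terms of (0.70315 + 0.29685)^2.
P(M) = 0.70315^2 = 0.494420
P(M+2) = 2 × 0.70315^1 × 0.29685^1 = 0.417460
P(M+4) = 0.29685^2 = 0.088120
The M peak is largest (0.494420); scaling to 100 gives 100.00 : 84.43 : 17.82.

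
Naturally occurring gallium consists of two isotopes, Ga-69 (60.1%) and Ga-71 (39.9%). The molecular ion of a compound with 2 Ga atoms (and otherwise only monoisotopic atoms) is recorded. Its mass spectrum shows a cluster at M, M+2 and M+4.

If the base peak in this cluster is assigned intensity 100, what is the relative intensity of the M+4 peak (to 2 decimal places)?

(0.601 + 0.399)^2 gives M 0.3612, M+2 0.4796, M+4 0.1592; the largest is M+2.
P(M+2) = C(2,1) × 0.601^1 × 0.399^1 = 2 × 0.6010 × 0.3990 = 0.479598 (base)
P(M+4) = C(2,2) × 0.601^0 × 0.399^2 = 1 × 1.0000 × 0.159201 = 0.159201
Relative intensity = 0.159201 / 0.479598 × 100 = 33.19

33.19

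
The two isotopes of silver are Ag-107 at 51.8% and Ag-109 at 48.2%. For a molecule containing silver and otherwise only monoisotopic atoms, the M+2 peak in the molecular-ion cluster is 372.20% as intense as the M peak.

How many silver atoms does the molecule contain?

With n Ag atoms, P(M+2)/P(M) = C(n,1)·p^(n−1)q / p^n = n·q/p = n · 0.482/0.518.
n = 3.7220 × 0.518/0.482 = 4.00 ≈ 4

4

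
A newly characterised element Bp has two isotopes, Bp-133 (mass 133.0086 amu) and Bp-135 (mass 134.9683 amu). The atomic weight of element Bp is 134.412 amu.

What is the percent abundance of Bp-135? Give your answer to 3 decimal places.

71.613%

Let x be the fractional abundance of Bp-133; then Bp-135 has abundance 1 − x.
133.0086·x + 134.9683·(1 − x) = 134.412
(133.0086 − 134.9683)·x = 134.412 − 134.9683
x = -0.5563 / -1.9597 = 0.28387 → 28.387% Bp-133, 71.613% Bp-135.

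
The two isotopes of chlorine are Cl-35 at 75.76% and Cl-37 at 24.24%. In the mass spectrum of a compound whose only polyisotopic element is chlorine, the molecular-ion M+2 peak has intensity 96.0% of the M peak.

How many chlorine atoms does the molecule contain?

3

The M+2/M ratio from n Cl atoms is n · q/p = n · 0.2424/0.7576.
n = 0.960 × 0.7576/0.2424 = 3.00 ≈ 3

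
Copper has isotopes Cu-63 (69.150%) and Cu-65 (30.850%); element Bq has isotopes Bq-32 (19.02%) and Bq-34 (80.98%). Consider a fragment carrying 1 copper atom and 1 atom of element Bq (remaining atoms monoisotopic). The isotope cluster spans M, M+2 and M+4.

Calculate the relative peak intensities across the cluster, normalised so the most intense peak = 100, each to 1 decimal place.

Copper pattern (n=1): 0.6915 : 0.3085
Element Bq pattern (n=1): 0.1902 : 0.8098
Convolve the two distributions (both contribute in 2-u steps):
  M: 0.6915×0.1902 = 0.131523
  M+2: 0.6915×0.8098 + 0.3085×0.1902 = 0.618653
  M+4: 0.3085×0.8098 = 0.249823
Scale to base peak (0.618653) = 100: 21.3 : 100.0 : 40.4

21.3 : 100.0 : 40.4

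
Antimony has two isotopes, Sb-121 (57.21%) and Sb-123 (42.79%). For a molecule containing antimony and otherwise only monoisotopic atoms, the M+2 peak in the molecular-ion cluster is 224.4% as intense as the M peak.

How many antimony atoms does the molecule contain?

3

The M+2/M ratio from n Sb atoms is n · q/p = n · 0.4279/0.5721.
n = 2.244 × 0.5721/0.4279 = 3.00 ≈ 3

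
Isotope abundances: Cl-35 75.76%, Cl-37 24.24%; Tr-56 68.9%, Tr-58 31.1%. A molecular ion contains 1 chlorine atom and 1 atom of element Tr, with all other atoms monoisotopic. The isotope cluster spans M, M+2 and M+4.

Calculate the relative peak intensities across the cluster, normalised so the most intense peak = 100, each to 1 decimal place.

Chlorine pattern (n=1): 0.7576 : 0.2424
Element Tr pattern (n=1): 0.6890 : 0.3110
Convolve the two distributions (both contribute in 2-u steps):
  M: 0.7576×0.6890 = 0.521986
  M+2: 0.7576×0.3110 + 0.2424×0.6890 = 0.402627
  M+4: 0.2424×0.3110 = 0.075386
Scale to base peak (0.521986) = 100: 100.0 : 77.1 : 14.4

100.0 : 77.1 : 14.4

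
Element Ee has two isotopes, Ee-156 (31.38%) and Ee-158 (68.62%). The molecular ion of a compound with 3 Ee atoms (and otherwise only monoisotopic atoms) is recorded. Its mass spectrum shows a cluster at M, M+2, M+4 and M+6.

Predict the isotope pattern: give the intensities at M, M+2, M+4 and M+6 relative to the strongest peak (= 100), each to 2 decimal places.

6.97 : 45.73 : 100.00 : 72.89

The 3 Ee atoms are independent, so intensities follow the terms of (0.3138 + 0.6862)^3.
P(M) = 0.3138^3 = 0.030900
P(M+2) = 3 × 0.3138^2 × 0.6862^1 = 0.202711
P(M+4) = 3 × 0.3138^1 × 0.6862^2 = 0.443277
P(M+6) = 0.6862^3 = 0.323111
The M+4 peak is largest (0.443277); scaling to 100 gives 6.97 : 45.73 : 100.00 : 72.89.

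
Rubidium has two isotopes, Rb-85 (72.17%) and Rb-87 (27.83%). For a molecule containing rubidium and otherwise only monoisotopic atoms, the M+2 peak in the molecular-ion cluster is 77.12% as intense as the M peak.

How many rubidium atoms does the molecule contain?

2

For n independent Rb atoms, I(M+2)/I(M) = n · (abundance Rb-87) / (abundance Rb-85) = n · 0.2783/0.7217.
n = 0.7712 × 0.7217/0.2783 = 2.00 ≈ 2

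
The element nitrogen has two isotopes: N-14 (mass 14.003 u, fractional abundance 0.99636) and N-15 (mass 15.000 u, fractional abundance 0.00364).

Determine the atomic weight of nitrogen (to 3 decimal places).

14.007 u

Ar = Σ fᵢ·mᵢ = 0.99636 × 14.003 + 0.00364 × 15.000
= 13.9520 + 0.0546 = 14.0066 u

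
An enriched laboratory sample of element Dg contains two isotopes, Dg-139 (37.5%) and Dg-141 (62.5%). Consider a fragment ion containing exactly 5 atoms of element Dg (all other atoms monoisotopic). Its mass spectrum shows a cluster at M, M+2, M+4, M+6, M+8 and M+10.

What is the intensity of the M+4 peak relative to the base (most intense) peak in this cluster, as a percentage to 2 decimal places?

(0.375 + 0.625)^5 gives M 0.0074, M+2 0.0618, M+4 0.2060, M+6 0.3433, M+8 0.2861, M+10 0.0954; the largest is M+6.
P(M+6) = C(5,3) × 0.375^2 × 0.625^3 = 10 × 0.140625 × 0.24414062 = 0.343323 (base)
P(M+4) = C(5,2) × 0.375^3 × 0.625^2 = 10 × 0.05273438 × 0.390625 = 0.205994
Relative intensity = 0.205994 / 0.343323 × 100 = 60.00

60.00%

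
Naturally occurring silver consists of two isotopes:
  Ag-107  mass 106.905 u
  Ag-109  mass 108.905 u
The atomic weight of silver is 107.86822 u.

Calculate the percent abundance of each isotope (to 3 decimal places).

With x = fraction of Ag-107 (so Ag-109 is 1 − x):
106.905·x + 108.905·(1 − x) = 107.86822
(106.905 − 108.905)·x = 107.86822 − 108.905
x = -1.03678 / -2.000 = 0.51839 → 51.839% Ag-107, 48.161% Ag-109.

Ag-107: 51.839%, Ag-109: 48.161%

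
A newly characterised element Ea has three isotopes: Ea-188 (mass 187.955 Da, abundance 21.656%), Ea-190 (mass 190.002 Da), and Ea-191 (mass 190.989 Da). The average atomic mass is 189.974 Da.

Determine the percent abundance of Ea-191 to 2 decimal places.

42.08%

The remaining 78.344% is split between Ea-190 (fraction x) and Ea-191 (fraction 0.78344 − x).
Substituting: 190.002x + 190.989(0.78344 − x) = 149.2704652
(190.002 − 190.989)x = -0.35795696  ⇒  x = 0.36267, y = 0.42077
Ea-190: 36.27%, Ea-191: 42.08%.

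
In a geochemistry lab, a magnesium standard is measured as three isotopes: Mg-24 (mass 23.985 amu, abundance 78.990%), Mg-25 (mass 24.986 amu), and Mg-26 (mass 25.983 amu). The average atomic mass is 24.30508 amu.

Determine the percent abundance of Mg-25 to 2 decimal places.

10.00%

The remaining 21.010% is split between Mg-25 (fraction x) and Mg-26 (fraction 0.21010 − x).
Substituting: 24.986x + 25.983(0.21010 − x) = 5.3593285
(24.986 − 25.983)x = -0.0996998  ⇒  x = 0.10000, y = 0.11010
Mg-25: 10.00%, Mg-26: 11.01%.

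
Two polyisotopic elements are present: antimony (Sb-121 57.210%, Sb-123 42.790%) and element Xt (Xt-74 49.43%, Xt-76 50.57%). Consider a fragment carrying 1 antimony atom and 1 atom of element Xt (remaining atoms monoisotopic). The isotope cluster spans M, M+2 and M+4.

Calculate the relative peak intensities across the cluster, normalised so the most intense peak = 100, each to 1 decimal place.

Antimony pattern (n=1): 0.5721 : 0.4279
Element Xt pattern (n=1): 0.4943 : 0.5057
Convolve the two distributions (both contribute in 2-u steps):
  M: 0.5721×0.4943 = 0.282789
  M+2: 0.5721×0.5057 + 0.4279×0.4943 = 0.500822
  M+4: 0.4279×0.5057 = 0.216389
Scale to base peak (0.500822) = 100: 56.5 : 100.0 : 43.2

56.5 : 100.0 : 43.2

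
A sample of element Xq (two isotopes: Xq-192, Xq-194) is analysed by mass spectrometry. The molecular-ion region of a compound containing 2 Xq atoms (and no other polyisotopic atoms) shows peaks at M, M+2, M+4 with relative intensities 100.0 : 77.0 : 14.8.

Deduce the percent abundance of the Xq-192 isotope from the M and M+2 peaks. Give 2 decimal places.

72.20%

Let p = fractional abundance of Xq-192. I(M+2)/I(M) = [C(2,1)·p^1·(1−p)] / p^2 = 2·(1−p)/p = 77.0/100.0 = 0.7700
(1−p)/p = 0.7700/2 = 0.3850  ⇒  p = 1/(1 + 0.3850) = 0.7220
Xq-192: 72.20%, Xq-194: 27.80%.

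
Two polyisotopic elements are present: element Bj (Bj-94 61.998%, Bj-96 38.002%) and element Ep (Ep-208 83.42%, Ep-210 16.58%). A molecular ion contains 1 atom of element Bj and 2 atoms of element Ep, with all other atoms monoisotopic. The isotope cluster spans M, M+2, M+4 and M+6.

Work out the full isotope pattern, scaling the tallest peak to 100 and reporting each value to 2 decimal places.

Element Bj pattern (n=1): 0.61998 : 0.38002
Element Ep pattern (n=2): 0.69588964 : 0.27662072 : 0.02748964
Convolve the two distributions (both contribute in 2-u steps):
  M: 0.61998×0.69588964 = 0.431438
  M+2: 0.61998×0.27662072 + 0.38002×0.69588964 = 0.435951
  M+4: 0.61998×0.02748964 + 0.38002×0.27662072 = 0.122164
  M+6: 0.38002×0.02748964 = 0.010447
Scale to base peak (0.435951) = 100: 98.96 : 100.00 : 28.02 : 2.40

98.96 : 100.00 : 28.02 : 2.40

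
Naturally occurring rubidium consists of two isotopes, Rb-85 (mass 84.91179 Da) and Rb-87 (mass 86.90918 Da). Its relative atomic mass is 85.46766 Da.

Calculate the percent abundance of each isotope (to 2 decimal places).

Writing the weighted mean with unknown fraction x of Rb-85:
84.91179·x + 86.90918·(1 − x) = 85.46766
(84.91179 − 86.90918)·x = 85.46766 − 86.90918
x = -1.44152 / -1.99739 = 0.72170 → 72.17% Rb-85, 27.83% Rb-87.

Rb-85: 72.17%, Rb-87: 27.83%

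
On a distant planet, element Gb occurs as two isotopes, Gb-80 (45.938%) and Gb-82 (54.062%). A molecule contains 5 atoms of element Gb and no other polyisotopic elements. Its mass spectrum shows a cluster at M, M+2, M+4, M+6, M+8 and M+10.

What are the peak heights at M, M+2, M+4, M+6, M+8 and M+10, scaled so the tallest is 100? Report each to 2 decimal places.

6.14 : 36.10 : 84.97 : 100.00 : 58.84 : 13.85

The 5 Gb atoms are independent, so intensities follow the terms of (0.45938 + 0.54062)^5.
P(M) = 0.45938^5 = 0.020458
P(M+2) = 5 × 0.45938^4 × 0.54062^1 = 0.120379
P(M+4) = 10 × 0.45938^3 × 0.54062^2 = 0.283335
P(M+6) = 10 × 0.45938^2 × 0.54062^3 = 0.333442
P(M+8) = 5 × 0.45938^1 × 0.54062^4 = 0.196205
P(M+10) = 0.54062^5 = 0.046181
The M+6 peak is largest (0.333442); scaling to 100 gives 6.14 : 36.10 : 84.97 : 100.00 : 58.84 : 13.85.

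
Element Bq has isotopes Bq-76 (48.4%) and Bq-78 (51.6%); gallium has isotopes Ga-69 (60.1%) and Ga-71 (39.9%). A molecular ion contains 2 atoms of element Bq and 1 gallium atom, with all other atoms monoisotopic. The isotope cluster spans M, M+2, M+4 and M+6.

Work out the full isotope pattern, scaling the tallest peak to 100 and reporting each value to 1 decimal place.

Element Bq pattern (n=2): 0.234256 : 0.499488 : 0.266256
Gallium pattern (n=1): 0.6010 : 0.3990
Convolve the two distributions (both contribute in 2-u steps):
  M: 0.234256×0.6010 = 0.140788
  M+2: 0.234256×0.3990 + 0.499488×0.6010 = 0.393660
  M+4: 0.499488×0.3990 + 0.266256×0.6010 = 0.359316
  M+6: 0.266256×0.3990 = 0.106236
Scale to base peak (0.393660) = 100: 35.8 : 100.0 : 91.3 : 27.0

35.8 : 100.0 : 91.3 : 27.0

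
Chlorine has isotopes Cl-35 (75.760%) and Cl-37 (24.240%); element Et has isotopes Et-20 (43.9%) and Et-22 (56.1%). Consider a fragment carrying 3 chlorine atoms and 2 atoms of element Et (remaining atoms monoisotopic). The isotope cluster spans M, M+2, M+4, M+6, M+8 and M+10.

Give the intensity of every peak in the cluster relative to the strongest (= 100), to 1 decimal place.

22.8 : 80.0 : 100.0 : 54.3 : 13.3 : 1.2

Chlorine pattern (n=3): 0.4348304 : 0.41738208 : 0.13354464 : 0.01424288
Element Et pattern (n=2): 0.192721 : 0.492558 : 0.314721
Convolve the two distributions (both contribute in 2-u steps):
  M: 0.4348304×0.192721 = 0.083801
  M+2: 0.4348304×0.492558 + 0.41738208×0.192721 = 0.294617
  M+4: 0.4348304×0.314721 + 0.41738208×0.492558 + 0.13354464×0.192721 = 0.368172
  M+6: 0.41738208×0.314721 + 0.13354464×0.492558 + 0.01424288×0.192721 = 0.199882
  M+8: 0.13354464×0.314721 + 0.01424288×0.492558 = 0.049045
  M+10: 0.01424288×0.314721 = 0.004483
Scale to base peak (0.368172) = 100: 22.8 : 80.0 : 100.0 : 54.3 : 13.3 : 1.2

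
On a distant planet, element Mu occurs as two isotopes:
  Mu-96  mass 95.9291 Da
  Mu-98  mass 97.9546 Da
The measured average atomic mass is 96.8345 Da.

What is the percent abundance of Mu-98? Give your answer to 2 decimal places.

44.70%

Let x be the fractional abundance of Mu-96; then Mu-98 has abundance 1 − x.
95.9291·x + 97.9546·(1 − x) = 96.8345
(95.9291 − 97.9546)·x = 96.8345 − 97.9546
x = -1.1201 / -2.0255 = 0.55300 → 55.30% Mu-96, 44.70% Mu-98.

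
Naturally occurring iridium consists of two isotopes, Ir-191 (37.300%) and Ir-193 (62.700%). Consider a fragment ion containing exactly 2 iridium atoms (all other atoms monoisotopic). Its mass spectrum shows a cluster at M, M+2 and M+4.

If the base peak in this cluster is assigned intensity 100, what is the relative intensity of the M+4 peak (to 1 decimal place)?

Binomial terms of (0.37300 + 0.62700)^2: M 0.1391, M+2 0.4677, M+4 0.3931 → M+2 is the base peak.
P(M+2) = C(2,1) × 0.37300^1 × 0.62700^1 = 2 × 0.3730 × 0.6270 = 0.467742 (base)
P(M+4) = C(2,2) × 0.37300^0 × 0.62700^2 = 1 × 1.0000 × 0.393129 = 0.393129
Relative intensity = 0.393129 / 0.467742 × 100 = 84.0

84.0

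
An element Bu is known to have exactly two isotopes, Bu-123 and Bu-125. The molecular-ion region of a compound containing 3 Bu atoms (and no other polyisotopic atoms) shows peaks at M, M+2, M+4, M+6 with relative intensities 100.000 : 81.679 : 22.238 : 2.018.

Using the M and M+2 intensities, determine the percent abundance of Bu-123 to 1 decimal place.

78.6%

Let p = fractional abundance of Bu-123. I(M+2)/I(M) = [C(3,1)·p^2·(1−p)] / p^3 = 3·(1−p)/p = 81.679/100.000 = 0.8168
(1−p)/p = 0.8168/3 = 0.2723  ⇒  p = 1/(1 + 0.2723) = 0.7860
Bu-123: 78.6%, Bu-125: 21.4%.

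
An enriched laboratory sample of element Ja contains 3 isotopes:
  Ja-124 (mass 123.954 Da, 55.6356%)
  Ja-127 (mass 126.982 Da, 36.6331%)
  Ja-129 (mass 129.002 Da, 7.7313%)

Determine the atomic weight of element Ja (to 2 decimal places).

The abundance-weighted mean is 0.556356 × 123.954 + 0.366331 × 126.982 + 0.077313 × 129.002
= 68.9626 + 46.5174 + 9.9735 = 125.4535 Da

125.45 Da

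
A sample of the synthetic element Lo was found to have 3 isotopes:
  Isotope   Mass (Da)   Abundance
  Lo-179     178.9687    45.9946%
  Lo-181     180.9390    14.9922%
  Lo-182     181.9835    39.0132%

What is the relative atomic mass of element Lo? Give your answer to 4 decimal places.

Weight each isotope mass by its fractional abundance: 0.459946 × 178.9687 + 0.149922 × 180.9390 + 0.390132 × 181.9835
= 82.31594 + 27.12674 + 70.99759 = 180.44027 Da

180.4403 Da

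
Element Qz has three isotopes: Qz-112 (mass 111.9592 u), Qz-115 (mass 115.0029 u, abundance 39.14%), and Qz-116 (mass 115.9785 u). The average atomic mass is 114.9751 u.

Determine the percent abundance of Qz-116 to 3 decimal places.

Let x and y be the fractions of Qz-112 and Qz-116. Then x + y = 1 − 0.3914 = 0.6086 and 111.9592x + 115.9785y = 114.9751 − 0.3914×115.0029 = 69.96296494.
Substituting: 111.9592x + 115.9785(0.6086 − x) = 69.96296494
(111.9592 − 115.9785)x = -0.62155016  ⇒  x = 0.15464, y = 0.45396
Qz-112: 15.464%, Qz-116: 45.396%.

45.396%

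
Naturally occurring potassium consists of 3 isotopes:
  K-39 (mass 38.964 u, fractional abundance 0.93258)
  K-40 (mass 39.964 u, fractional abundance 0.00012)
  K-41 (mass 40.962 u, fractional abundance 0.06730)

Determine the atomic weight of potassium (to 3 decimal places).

The abundance-weighted mean is 0.93258 × 38.964 + 0.00012 × 39.964 + 0.06730 × 40.962
= 36.3370 + 0.0048 + 2.7567 = 39.0985 u

39.099 u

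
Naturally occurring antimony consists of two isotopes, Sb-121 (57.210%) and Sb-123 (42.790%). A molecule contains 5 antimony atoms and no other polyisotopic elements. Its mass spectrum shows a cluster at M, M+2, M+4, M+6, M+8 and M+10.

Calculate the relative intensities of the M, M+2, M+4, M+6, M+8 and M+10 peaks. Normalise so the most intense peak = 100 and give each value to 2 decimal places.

Each Sb atom is independently Sb-121 (p = 0.57210) or Sb-123 (q = 0.42790); the cluster is the binomial expansion (p + q)^5.
P(M) = 0.57210^5 = 0.061286
P(M+2) = 5 × 0.57210^4 × 0.42790^1 = 0.229192
P(M+4) = 10 × 0.57210^3 × 0.42790^2 = 0.342847
P(M+6) = 10 × 0.57210^2 × 0.42790^3 = 0.256431
P(M+8) = 5 × 0.57210^1 × 0.42790^4 = 0.095898
P(M+10) = 0.42790^5 = 0.014345
The M+4 peak is largest (0.342847); scaling to 100 gives 17.88 : 66.85 : 100.00 : 74.79 : 27.97 : 4.18.

17.88 : 66.85 : 100.00 : 74.79 : 27.97 : 4.18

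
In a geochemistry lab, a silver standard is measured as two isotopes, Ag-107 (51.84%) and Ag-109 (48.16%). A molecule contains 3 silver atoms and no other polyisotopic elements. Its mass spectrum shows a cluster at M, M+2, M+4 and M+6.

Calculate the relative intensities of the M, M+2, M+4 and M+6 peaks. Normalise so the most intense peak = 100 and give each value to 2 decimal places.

35.88 : 100.00 : 92.90 : 28.77

The 3 Ag atoms are independent, so intensities follow the terms of (0.5184 + 0.4816)^3.
P(M) = 0.5184^3 = 0.139314
P(M+2) = 3 × 0.5184^2 × 0.4816^1 = 0.388273
P(M+4) = 3 × 0.5184^1 × 0.4816^2 = 0.360711
P(M+6) = 0.4816^3 = 0.111702
The M+2 peak is largest (0.388273); scaling to 100 gives 35.88 : 100.00 : 92.90 : 28.77.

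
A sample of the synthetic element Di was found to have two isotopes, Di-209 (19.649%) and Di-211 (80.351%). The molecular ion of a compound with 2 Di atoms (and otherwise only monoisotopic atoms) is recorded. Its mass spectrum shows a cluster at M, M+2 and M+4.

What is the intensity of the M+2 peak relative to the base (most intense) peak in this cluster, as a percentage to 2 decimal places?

Binomial terms of (0.19649 + 0.80351)^2: M 0.0386, M+2 0.3158, M+4 0.6456 → M+4 is the base peak.
P(M+4) = C(2,2) × 0.19649^0 × 0.80351^2 = 1 × 1.0000 × 0.64562832 = 0.645628 (base)
P(M+2) = C(2,1) × 0.19649^1 × 0.80351^1 = 2 × 0.19649 × 0.80351 = 0.315763
Relative intensity = 0.315763 / 0.645628 × 100 = 48.91

48.91%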